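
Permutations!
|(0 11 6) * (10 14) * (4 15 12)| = 6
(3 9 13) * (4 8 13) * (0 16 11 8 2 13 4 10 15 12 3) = (0 16 11 8 4 2 13)(3 9 10 15 12) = [16, 1, 13, 9, 2, 5, 6, 7, 4, 10, 15, 8, 3, 0, 14, 12, 11]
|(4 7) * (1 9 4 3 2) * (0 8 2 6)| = 9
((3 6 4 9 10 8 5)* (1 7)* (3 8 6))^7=((1 7)(4 9 10 6)(5 8))^7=(1 7)(4 6 10 9)(5 8)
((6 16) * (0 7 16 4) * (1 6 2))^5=((0 7 16 2 1 6 4))^5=(0 6 2 7 4 1 16)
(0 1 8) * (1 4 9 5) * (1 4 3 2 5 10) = (0 3 2 5 4 9 10 1 8) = [3, 8, 5, 2, 9, 4, 6, 7, 0, 10, 1]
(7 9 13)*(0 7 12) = (0 7 9 13 12) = [7, 1, 2, 3, 4, 5, 6, 9, 8, 13, 10, 11, 0, 12]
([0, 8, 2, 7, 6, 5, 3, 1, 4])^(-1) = (1 7 3 6 4 8)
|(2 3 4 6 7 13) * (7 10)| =|(2 3 4 6 10 7 13)| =7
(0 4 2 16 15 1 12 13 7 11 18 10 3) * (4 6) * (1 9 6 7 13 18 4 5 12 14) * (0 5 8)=[7, 14, 16, 5, 2, 12, 8, 11, 0, 6, 3, 4, 18, 13, 1, 9, 15, 17, 10]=(0 7 11 4 2 16 15 9 6 8)(1 14)(3 5 12 18 10)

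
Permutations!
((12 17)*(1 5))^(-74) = (17)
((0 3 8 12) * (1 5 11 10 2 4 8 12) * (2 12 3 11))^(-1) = (0 12 10 11)(1 8 4 2 5) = ((0 11 10 12)(1 5 2 4 8))^(-1)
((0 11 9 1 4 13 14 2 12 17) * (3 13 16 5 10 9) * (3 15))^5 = (0 14 11 2 15 12 3 17 13)(1 9 10 5 16 4)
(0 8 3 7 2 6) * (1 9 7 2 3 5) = [8, 9, 6, 2, 4, 1, 0, 3, 5, 7] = (0 8 5 1 9 7 3 2 6)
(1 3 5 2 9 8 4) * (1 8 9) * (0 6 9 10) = (0 6 9 10)(1 3 5 2)(4 8) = [6, 3, 1, 5, 8, 2, 9, 7, 4, 10, 0]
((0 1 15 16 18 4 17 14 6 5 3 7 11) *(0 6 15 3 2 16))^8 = ((0 1 3 7 11 6 5 2 16 18 4 17 14 15))^8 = (0 16 3 4 11 14 5)(1 18 7 17 6 15 2)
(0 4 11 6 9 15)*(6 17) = [4, 1, 2, 3, 11, 5, 9, 7, 8, 15, 10, 17, 12, 13, 14, 0, 16, 6] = (0 4 11 17 6 9 15)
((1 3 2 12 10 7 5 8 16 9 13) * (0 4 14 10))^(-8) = (0 8 2 7 1 14 9)(3 10 13 4 16 12 5)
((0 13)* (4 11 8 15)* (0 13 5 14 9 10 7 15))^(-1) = (0 8 11 4 15 7 10 9 14 5) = ((0 5 14 9 10 7 15 4 11 8))^(-1)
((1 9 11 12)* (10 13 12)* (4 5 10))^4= (1 5)(4 12)(9 10)(11 13)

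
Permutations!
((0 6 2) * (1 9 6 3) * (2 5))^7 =(9)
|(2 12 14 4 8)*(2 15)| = |(2 12 14 4 8 15)| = 6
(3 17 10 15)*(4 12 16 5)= [0, 1, 2, 17, 12, 4, 6, 7, 8, 9, 15, 11, 16, 13, 14, 3, 5, 10]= (3 17 10 15)(4 12 16 5)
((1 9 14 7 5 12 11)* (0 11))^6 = (0 5 14 1)(7 9 11 12)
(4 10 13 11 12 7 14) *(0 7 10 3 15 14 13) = (0 7 13 11 12 10)(3 15 14 4) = [7, 1, 2, 15, 3, 5, 6, 13, 8, 9, 0, 12, 10, 11, 4, 14]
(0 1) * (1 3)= (0 3 1)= [3, 0, 2, 1]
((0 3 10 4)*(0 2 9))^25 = ((0 3 10 4 2 9))^25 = (0 3 10 4 2 9)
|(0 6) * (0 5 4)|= 4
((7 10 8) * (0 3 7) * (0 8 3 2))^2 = ((0 2)(3 7 10))^2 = (3 10 7)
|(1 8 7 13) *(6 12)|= |(1 8 7 13)(6 12)|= 4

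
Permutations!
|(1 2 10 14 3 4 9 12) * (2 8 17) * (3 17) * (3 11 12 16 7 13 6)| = |(1 8 11 12)(2 10 14 17)(3 4 9 16 7 13 6)| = 28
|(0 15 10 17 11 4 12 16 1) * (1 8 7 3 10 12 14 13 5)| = |(0 15 12 16 8 7 3 10 17 11 4 14 13 5 1)| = 15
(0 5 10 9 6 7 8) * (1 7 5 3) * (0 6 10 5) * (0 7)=(0 3 1)(6 7 8)(9 10)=[3, 0, 2, 1, 4, 5, 7, 8, 6, 10, 9]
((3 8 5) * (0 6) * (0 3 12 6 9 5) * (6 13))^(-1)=(0 8 3 6 13 12 5 9)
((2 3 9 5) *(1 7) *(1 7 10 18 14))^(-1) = (1 14 18 10)(2 5 9 3)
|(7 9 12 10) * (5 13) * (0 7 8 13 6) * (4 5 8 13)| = |(0 7 9 12 10 13 8 4 5 6)| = 10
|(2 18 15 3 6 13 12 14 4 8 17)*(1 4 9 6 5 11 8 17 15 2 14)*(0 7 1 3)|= |(0 7 1 4 17 14 9 6 13 12 3 5 11 8 15)(2 18)|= 30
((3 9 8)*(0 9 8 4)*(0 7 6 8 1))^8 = (9)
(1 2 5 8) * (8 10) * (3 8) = (1 2 5 10 3 8) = [0, 2, 5, 8, 4, 10, 6, 7, 1, 9, 3]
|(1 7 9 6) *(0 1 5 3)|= 7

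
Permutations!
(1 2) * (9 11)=(1 2)(9 11)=[0, 2, 1, 3, 4, 5, 6, 7, 8, 11, 10, 9]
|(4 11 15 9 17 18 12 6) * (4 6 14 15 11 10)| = |(4 10)(9 17 18 12 14 15)| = 6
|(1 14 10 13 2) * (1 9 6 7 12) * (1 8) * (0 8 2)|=30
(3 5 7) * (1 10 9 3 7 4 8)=(1 10 9 3 5 4 8)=[0, 10, 2, 5, 8, 4, 6, 7, 1, 3, 9]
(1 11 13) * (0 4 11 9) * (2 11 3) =(0 4 3 2 11 13 1 9) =[4, 9, 11, 2, 3, 5, 6, 7, 8, 0, 10, 13, 12, 1]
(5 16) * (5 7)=(5 16 7)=[0, 1, 2, 3, 4, 16, 6, 5, 8, 9, 10, 11, 12, 13, 14, 15, 7]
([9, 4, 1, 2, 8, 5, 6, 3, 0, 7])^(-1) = [8, 2, 3, 7, 1, 5, 6, 9, 4, 0]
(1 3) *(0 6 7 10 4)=(0 6 7 10 4)(1 3)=[6, 3, 2, 1, 0, 5, 7, 10, 8, 9, 4]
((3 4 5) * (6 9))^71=((3 4 5)(6 9))^71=(3 5 4)(6 9)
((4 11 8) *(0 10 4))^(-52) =((0 10 4 11 8))^(-52) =(0 11 10 8 4)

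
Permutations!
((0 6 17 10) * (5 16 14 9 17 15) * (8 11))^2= (0 15 16 9 10 6 5 14 17)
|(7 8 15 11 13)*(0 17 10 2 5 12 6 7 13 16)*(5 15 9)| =|(0 17 10 2 15 11 16)(5 12 6 7 8 9)| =42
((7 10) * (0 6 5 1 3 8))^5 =(0 8 3 1 5 6)(7 10)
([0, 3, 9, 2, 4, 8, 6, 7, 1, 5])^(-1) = [0, 8, 3, 1, 4, 9, 6, 7, 5, 2]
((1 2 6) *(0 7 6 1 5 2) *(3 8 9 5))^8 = ((0 7 6 3 8 9 5 2 1))^8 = (0 1 2 5 9 8 3 6 7)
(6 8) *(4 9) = (4 9)(6 8) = [0, 1, 2, 3, 9, 5, 8, 7, 6, 4]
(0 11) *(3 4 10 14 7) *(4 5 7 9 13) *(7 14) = (0 11)(3 5 14 9 13 4 10 7) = [11, 1, 2, 5, 10, 14, 6, 3, 8, 13, 7, 0, 12, 4, 9]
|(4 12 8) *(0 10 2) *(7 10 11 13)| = |(0 11 13 7 10 2)(4 12 8)| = 6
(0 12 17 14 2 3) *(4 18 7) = (0 12 17 14 2 3)(4 18 7) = [12, 1, 3, 0, 18, 5, 6, 4, 8, 9, 10, 11, 17, 13, 2, 15, 16, 14, 7]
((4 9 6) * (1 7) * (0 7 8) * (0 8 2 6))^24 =(0 2 9 1 4 7 6)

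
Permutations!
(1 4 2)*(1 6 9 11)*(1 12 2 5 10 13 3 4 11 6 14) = [0, 11, 14, 4, 5, 10, 9, 7, 8, 6, 13, 12, 2, 3, 1] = (1 11 12 2 14)(3 4 5 10 13)(6 9)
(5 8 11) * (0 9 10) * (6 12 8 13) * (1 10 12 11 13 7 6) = (0 9 12 8 13 1 10)(5 7 6 11) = [9, 10, 2, 3, 4, 7, 11, 6, 13, 12, 0, 5, 8, 1]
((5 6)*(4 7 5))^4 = (7)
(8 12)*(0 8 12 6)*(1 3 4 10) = [8, 3, 2, 4, 10, 5, 0, 7, 6, 9, 1, 11, 12] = (12)(0 8 6)(1 3 4 10)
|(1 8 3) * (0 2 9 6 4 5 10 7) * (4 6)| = 21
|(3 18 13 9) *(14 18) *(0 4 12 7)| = |(0 4 12 7)(3 14 18 13 9)| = 20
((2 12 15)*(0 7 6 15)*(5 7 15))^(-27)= ((0 15 2 12)(5 7 6))^(-27)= (0 15 2 12)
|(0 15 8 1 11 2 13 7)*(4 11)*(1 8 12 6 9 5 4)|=11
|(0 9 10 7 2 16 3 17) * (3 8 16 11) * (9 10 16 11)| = |(0 10 7 2 9 16 8 11 3 17)| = 10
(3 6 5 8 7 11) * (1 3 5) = (1 3 6)(5 8 7 11) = [0, 3, 2, 6, 4, 8, 1, 11, 7, 9, 10, 5]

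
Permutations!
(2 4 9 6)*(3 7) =(2 4 9 6)(3 7) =[0, 1, 4, 7, 9, 5, 2, 3, 8, 6]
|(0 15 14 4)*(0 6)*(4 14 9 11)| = |(0 15 9 11 4 6)| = 6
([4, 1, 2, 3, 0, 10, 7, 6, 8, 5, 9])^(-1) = [4, 1, 2, 3, 0, 9, 7, 6, 8, 10, 5]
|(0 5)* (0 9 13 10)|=5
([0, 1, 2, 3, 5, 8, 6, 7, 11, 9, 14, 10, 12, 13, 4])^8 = [0, 1, 2, 3, 8, 11, 6, 7, 10, 9, 4, 14, 12, 13, 5]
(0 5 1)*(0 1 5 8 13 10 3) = (0 8 13 10 3) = [8, 1, 2, 0, 4, 5, 6, 7, 13, 9, 3, 11, 12, 10]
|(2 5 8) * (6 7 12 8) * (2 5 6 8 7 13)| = |(2 6 13)(5 8)(7 12)| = 6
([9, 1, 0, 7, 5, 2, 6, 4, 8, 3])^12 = [5, 1, 4, 0, 3, 7, 6, 9, 8, 2]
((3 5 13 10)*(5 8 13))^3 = (3 10 13 8)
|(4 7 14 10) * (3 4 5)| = |(3 4 7 14 10 5)| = 6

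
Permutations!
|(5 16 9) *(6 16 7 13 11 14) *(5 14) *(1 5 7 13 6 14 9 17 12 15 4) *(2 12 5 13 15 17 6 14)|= |(1 13 11 7 14 2 12 17 5 15 4)(6 16)|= 22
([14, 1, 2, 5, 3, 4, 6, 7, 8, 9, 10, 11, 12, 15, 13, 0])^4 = (15)(3 5 4)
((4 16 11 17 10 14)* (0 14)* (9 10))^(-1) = (0 10 9 17 11 16 4 14)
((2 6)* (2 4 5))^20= ((2 6 4 5))^20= (6)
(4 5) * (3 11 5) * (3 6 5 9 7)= (3 11 9 7)(4 6 5)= [0, 1, 2, 11, 6, 4, 5, 3, 8, 7, 10, 9]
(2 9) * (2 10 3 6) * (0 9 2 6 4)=(0 9 10 3 4)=[9, 1, 2, 4, 0, 5, 6, 7, 8, 10, 3]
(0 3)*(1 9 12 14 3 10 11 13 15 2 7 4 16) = (0 10 11 13 15 2 7 4 16 1 9 12 14 3) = [10, 9, 7, 0, 16, 5, 6, 4, 8, 12, 11, 13, 14, 15, 3, 2, 1]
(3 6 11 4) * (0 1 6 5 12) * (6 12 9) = (0 1 12)(3 5 9 6 11 4) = [1, 12, 2, 5, 3, 9, 11, 7, 8, 6, 10, 4, 0]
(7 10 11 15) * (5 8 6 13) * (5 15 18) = (5 8 6 13 15 7 10 11 18) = [0, 1, 2, 3, 4, 8, 13, 10, 6, 9, 11, 18, 12, 15, 14, 7, 16, 17, 5]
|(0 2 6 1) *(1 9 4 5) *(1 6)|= 12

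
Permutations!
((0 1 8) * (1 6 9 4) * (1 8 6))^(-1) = (0 8 4 9 6 1)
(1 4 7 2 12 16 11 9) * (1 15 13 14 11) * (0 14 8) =(0 14 11 9 15 13 8)(1 4 7 2 12 16) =[14, 4, 12, 3, 7, 5, 6, 2, 0, 15, 10, 9, 16, 8, 11, 13, 1]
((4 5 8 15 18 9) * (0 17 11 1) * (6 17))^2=((0 6 17 11 1)(4 5 8 15 18 9))^2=(0 17 1 6 11)(4 8 18)(5 15 9)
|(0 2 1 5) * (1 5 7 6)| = |(0 2 5)(1 7 6)| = 3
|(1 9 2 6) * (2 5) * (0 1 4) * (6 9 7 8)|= 6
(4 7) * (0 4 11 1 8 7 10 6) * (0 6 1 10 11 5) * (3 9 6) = [4, 8, 2, 9, 11, 0, 3, 5, 7, 6, 1, 10] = (0 4 11 10 1 8 7 5)(3 9 6)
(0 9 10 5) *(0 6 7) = (0 9 10 5 6 7) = [9, 1, 2, 3, 4, 6, 7, 0, 8, 10, 5]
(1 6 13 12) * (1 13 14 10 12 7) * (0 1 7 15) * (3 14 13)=(0 1 6 13 15)(3 14 10 12)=[1, 6, 2, 14, 4, 5, 13, 7, 8, 9, 12, 11, 3, 15, 10, 0]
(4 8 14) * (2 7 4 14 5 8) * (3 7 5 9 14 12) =(2 5 8 9 14 12 3 7 4) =[0, 1, 5, 7, 2, 8, 6, 4, 9, 14, 10, 11, 3, 13, 12]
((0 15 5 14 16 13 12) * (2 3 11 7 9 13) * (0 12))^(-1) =(0 13 9 7 11 3 2 16 14 5 15) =((0 15 5 14 16 2 3 11 7 9 13))^(-1)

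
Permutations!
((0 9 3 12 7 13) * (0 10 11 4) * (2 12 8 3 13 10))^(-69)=((0 9 13 2 12 7 10 11 4)(3 8))^(-69)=(0 2 10)(3 8)(4 13 7)(9 12 11)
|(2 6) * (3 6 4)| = 4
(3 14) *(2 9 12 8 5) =[0, 1, 9, 14, 4, 2, 6, 7, 5, 12, 10, 11, 8, 13, 3] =(2 9 12 8 5)(3 14)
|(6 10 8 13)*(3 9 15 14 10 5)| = 9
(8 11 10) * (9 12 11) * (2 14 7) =[0, 1, 14, 3, 4, 5, 6, 2, 9, 12, 8, 10, 11, 13, 7] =(2 14 7)(8 9 12 11 10)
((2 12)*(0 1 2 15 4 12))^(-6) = (15)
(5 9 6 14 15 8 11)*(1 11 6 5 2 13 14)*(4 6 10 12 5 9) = (1 11 2 13 14 15 8 10 12 5 4 6) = [0, 11, 13, 3, 6, 4, 1, 7, 10, 9, 12, 2, 5, 14, 15, 8]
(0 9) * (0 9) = [0, 1, 2, 3, 4, 5, 6, 7, 8, 9] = (9)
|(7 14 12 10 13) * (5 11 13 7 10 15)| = 8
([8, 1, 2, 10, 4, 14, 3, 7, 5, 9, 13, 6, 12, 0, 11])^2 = (0 5 11 3 13 8 14 6 10)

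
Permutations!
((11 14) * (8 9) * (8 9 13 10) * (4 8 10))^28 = (14)(4 8 13)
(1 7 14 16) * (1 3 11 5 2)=(1 7 14 16 3 11 5 2)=[0, 7, 1, 11, 4, 2, 6, 14, 8, 9, 10, 5, 12, 13, 16, 15, 3]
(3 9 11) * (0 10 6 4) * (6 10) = (0 6 4)(3 9 11) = [6, 1, 2, 9, 0, 5, 4, 7, 8, 11, 10, 3]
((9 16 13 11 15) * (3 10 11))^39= (3 9 10 16 11 13 15)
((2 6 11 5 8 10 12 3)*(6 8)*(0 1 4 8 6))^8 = ((0 1 4 8 10 12 3 2 6 11 5))^8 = (0 6 12 4 5 2 10 1 11 3 8)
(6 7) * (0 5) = [5, 1, 2, 3, 4, 0, 7, 6] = (0 5)(6 7)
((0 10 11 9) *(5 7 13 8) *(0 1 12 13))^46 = ((0 10 11 9 1 12 13 8 5 7))^46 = (0 13 11 5 1)(7 12 10 8 9)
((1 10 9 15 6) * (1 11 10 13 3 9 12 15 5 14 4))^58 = (1 3 5 4 13 9 14)(6 12 11 15 10)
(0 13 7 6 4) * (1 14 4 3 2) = (0 13 7 6 3 2 1 14 4) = [13, 14, 1, 2, 0, 5, 3, 6, 8, 9, 10, 11, 12, 7, 4]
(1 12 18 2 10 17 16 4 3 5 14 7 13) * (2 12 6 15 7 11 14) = (1 6 15 7 13)(2 10 17 16 4 3 5)(11 14)(12 18) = [0, 6, 10, 5, 3, 2, 15, 13, 8, 9, 17, 14, 18, 1, 11, 7, 4, 16, 12]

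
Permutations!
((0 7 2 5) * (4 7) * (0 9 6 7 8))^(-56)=(0 4 8)(2 7 6 9 5)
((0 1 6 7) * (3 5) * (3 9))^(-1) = ((0 1 6 7)(3 5 9))^(-1) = (0 7 6 1)(3 9 5)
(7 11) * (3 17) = [0, 1, 2, 17, 4, 5, 6, 11, 8, 9, 10, 7, 12, 13, 14, 15, 16, 3] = (3 17)(7 11)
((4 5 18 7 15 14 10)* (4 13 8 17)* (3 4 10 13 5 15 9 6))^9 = ((3 4 15 14 13 8 17 10 5 18 7 9 6))^9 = (3 18 8 4 7 17 15 9 10 14 6 5 13)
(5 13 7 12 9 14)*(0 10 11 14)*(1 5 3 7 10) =(0 1 5 13 10 11 14 3 7 12 9) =[1, 5, 2, 7, 4, 13, 6, 12, 8, 0, 11, 14, 9, 10, 3]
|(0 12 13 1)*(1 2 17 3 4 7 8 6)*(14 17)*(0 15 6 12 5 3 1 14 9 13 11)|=120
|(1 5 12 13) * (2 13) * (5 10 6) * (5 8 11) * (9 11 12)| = |(1 10 6 8 12 2 13)(5 9 11)| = 21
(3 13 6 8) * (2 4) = (2 4)(3 13 6 8) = [0, 1, 4, 13, 2, 5, 8, 7, 3, 9, 10, 11, 12, 6]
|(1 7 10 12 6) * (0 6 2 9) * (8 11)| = |(0 6 1 7 10 12 2 9)(8 11)| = 8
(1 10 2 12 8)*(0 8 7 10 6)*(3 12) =(0 8 1 6)(2 3 12 7 10) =[8, 6, 3, 12, 4, 5, 0, 10, 1, 9, 2, 11, 7]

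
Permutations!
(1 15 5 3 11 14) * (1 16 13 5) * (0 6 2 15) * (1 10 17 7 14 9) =(0 6 2 15 10 17 7 14 16 13 5 3 11 9 1) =[6, 0, 15, 11, 4, 3, 2, 14, 8, 1, 17, 9, 12, 5, 16, 10, 13, 7]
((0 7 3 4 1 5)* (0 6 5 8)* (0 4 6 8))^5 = (0 8 3 1 5 7 4 6)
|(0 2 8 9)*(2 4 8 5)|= |(0 4 8 9)(2 5)|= 4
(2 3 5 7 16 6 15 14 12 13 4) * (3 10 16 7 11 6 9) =(2 10 16 9 3 5 11 6 15 14 12 13 4) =[0, 1, 10, 5, 2, 11, 15, 7, 8, 3, 16, 6, 13, 4, 12, 14, 9]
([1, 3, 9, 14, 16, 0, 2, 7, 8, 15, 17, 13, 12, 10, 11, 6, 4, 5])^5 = (0 13 1 10 3 17 14 5 11)(2 9 15 6)(4 16)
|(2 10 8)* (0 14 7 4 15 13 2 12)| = 10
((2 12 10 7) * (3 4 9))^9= ((2 12 10 7)(3 4 9))^9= (2 12 10 7)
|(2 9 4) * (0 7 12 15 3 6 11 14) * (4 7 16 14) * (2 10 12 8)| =84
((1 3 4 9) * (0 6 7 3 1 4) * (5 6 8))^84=(9)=((0 8 5 6 7 3)(4 9))^84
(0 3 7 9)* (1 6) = [3, 6, 2, 7, 4, 5, 1, 9, 8, 0] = (0 3 7 9)(1 6)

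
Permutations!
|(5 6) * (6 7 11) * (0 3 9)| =12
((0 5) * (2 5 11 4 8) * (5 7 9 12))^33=((0 11 4 8 2 7 9 12 5))^33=(0 9 8)(2 11 12)(4 5 7)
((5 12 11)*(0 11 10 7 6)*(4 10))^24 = ((0 11 5 12 4 10 7 6))^24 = (12)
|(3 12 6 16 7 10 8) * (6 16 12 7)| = |(3 7 10 8)(6 12 16)| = 12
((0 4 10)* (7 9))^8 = (0 10 4)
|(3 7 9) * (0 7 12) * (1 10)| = |(0 7 9 3 12)(1 10)| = 10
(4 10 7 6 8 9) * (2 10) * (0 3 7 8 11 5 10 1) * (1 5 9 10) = (0 3 7 6 11 9 4 2 5 1)(8 10) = [3, 0, 5, 7, 2, 1, 11, 6, 10, 4, 8, 9]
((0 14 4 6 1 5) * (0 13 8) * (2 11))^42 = ((0 14 4 6 1 5 13 8)(2 11))^42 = (0 4 1 13)(5 8 14 6)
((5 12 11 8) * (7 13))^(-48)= ((5 12 11 8)(7 13))^(-48)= (13)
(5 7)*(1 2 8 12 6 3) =(1 2 8 12 6 3)(5 7) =[0, 2, 8, 1, 4, 7, 3, 5, 12, 9, 10, 11, 6]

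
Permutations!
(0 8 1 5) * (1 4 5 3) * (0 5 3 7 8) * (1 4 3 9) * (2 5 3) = (1 7 8 2 5 3 4 9) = [0, 7, 5, 4, 9, 3, 6, 8, 2, 1]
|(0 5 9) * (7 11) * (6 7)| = |(0 5 9)(6 7 11)| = 3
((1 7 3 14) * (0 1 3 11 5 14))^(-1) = (0 3 14 5 11 7 1)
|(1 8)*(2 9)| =2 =|(1 8)(2 9)|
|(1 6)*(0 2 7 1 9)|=|(0 2 7 1 6 9)|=6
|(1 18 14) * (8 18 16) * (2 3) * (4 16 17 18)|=|(1 17 18 14)(2 3)(4 16 8)|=12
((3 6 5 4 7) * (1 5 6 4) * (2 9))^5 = (1 5)(2 9)(3 7 4)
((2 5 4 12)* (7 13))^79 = (2 12 4 5)(7 13)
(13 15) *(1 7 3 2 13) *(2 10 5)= [0, 7, 13, 10, 4, 2, 6, 3, 8, 9, 5, 11, 12, 15, 14, 1]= (1 7 3 10 5 2 13 15)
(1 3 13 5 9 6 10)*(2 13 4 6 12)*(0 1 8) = [1, 3, 13, 4, 6, 9, 10, 7, 0, 12, 8, 11, 2, 5] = (0 1 3 4 6 10 8)(2 13 5 9 12)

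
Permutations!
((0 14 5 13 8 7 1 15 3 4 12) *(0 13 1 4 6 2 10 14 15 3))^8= (15)(1 3 6 2 10 14 5)(4 8 12 7 13)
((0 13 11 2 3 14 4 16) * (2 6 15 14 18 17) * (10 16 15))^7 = ((0 13 11 6 10 16)(2 3 18 17)(4 15 14))^7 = (0 13 11 6 10 16)(2 17 18 3)(4 15 14)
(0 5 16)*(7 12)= (0 5 16)(7 12)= [5, 1, 2, 3, 4, 16, 6, 12, 8, 9, 10, 11, 7, 13, 14, 15, 0]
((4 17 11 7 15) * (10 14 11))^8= ((4 17 10 14 11 7 15))^8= (4 17 10 14 11 7 15)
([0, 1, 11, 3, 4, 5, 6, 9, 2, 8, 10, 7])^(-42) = (2 9 11 8 7)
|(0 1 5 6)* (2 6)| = 5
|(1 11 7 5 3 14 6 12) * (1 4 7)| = 14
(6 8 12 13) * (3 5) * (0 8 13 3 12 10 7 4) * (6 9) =(0 8 10 7 4)(3 5 12)(6 13 9) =[8, 1, 2, 5, 0, 12, 13, 4, 10, 6, 7, 11, 3, 9]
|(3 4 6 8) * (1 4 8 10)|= |(1 4 6 10)(3 8)|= 4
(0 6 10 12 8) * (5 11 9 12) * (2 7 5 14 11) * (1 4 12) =(0 6 10 14 11 9 1 4 12 8)(2 7 5) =[6, 4, 7, 3, 12, 2, 10, 5, 0, 1, 14, 9, 8, 13, 11]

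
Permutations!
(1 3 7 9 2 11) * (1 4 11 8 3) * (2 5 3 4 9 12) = (2 8 4 11 9 5 3 7 12) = [0, 1, 8, 7, 11, 3, 6, 12, 4, 5, 10, 9, 2]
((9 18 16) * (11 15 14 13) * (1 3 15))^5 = ((1 3 15 14 13 11)(9 18 16))^5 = (1 11 13 14 15 3)(9 16 18)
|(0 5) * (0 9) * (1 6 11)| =3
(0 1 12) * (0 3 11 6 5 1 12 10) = (0 12 3 11 6 5 1 10) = [12, 10, 2, 11, 4, 1, 5, 7, 8, 9, 0, 6, 3]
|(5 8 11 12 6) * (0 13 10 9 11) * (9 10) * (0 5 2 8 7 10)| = |(0 13 9 11 12 6 2 8 5 7 10)| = 11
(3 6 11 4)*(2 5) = (2 5)(3 6 11 4) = [0, 1, 5, 6, 3, 2, 11, 7, 8, 9, 10, 4]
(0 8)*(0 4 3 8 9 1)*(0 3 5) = (0 9 1 3 8 4 5) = [9, 3, 2, 8, 5, 0, 6, 7, 4, 1]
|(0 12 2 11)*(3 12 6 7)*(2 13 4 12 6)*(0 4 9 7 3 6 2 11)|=10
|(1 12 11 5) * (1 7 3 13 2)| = 8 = |(1 12 11 5 7 3 13 2)|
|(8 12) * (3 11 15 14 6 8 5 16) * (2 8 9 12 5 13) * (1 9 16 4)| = 24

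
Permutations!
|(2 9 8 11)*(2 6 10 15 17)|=|(2 9 8 11 6 10 15 17)|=8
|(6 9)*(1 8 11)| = |(1 8 11)(6 9)| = 6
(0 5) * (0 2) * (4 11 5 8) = (0 8 4 11 5 2) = [8, 1, 0, 3, 11, 2, 6, 7, 4, 9, 10, 5]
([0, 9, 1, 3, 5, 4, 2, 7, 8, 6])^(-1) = [0, 2, 6, 3, 5, 4, 9, 7, 8, 1]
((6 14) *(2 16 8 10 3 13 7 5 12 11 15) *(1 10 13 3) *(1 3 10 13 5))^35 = (16)(1 7 13)(3 10)(6 14)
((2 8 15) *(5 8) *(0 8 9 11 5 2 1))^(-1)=(0 1 15 8)(5 11 9)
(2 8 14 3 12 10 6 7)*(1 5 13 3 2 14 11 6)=(1 5 13 3 12 10)(2 8 11 6 7 14)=[0, 5, 8, 12, 4, 13, 7, 14, 11, 9, 1, 6, 10, 3, 2]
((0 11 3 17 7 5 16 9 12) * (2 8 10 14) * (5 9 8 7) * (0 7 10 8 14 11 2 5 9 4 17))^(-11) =((0 2 10 11 3)(4 17 9 12 7)(5 16 14))^(-11) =(0 3 11 10 2)(4 7 12 9 17)(5 16 14)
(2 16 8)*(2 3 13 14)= (2 16 8 3 13 14)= [0, 1, 16, 13, 4, 5, 6, 7, 3, 9, 10, 11, 12, 14, 2, 15, 8]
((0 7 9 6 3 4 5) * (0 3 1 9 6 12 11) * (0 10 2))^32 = (0 12 7 11 6 10 1 2 9)(3 5 4)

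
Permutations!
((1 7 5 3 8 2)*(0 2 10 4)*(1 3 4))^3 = ((0 2 3 8 10 1 7 5 4))^3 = (0 8 7)(1 4 3)(2 10 5)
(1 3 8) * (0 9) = (0 9)(1 3 8) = [9, 3, 2, 8, 4, 5, 6, 7, 1, 0]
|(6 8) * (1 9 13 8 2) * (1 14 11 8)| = 15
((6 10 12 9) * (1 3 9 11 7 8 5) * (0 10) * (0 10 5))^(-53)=((0 5 1 3 9 6 10 12 11 7 8))^(-53)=(0 1 9 10 11 8 5 3 6 12 7)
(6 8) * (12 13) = (6 8)(12 13) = [0, 1, 2, 3, 4, 5, 8, 7, 6, 9, 10, 11, 13, 12]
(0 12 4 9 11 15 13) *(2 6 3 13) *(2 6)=(0 12 4 9 11 15 6 3 13)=[12, 1, 2, 13, 9, 5, 3, 7, 8, 11, 10, 15, 4, 0, 14, 6]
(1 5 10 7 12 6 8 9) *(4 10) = (1 5 4 10 7 12 6 8 9) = [0, 5, 2, 3, 10, 4, 8, 12, 9, 1, 7, 11, 6]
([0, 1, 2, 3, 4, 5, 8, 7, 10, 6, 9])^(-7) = (6 8 10 9)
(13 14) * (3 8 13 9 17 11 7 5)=(3 8 13 14 9 17 11 7 5)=[0, 1, 2, 8, 4, 3, 6, 5, 13, 17, 10, 7, 12, 14, 9, 15, 16, 11]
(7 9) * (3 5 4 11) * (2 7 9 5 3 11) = (11)(2 7 5 4) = [0, 1, 7, 3, 2, 4, 6, 5, 8, 9, 10, 11]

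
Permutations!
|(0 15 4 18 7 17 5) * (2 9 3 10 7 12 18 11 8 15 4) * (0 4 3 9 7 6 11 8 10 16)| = 42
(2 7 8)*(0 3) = [3, 1, 7, 0, 4, 5, 6, 8, 2] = (0 3)(2 7 8)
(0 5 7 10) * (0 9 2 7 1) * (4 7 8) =(0 5 1)(2 8 4 7 10 9) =[5, 0, 8, 3, 7, 1, 6, 10, 4, 2, 9]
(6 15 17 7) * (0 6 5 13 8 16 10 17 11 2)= (0 6 15 11 2)(5 13 8 16 10 17 7)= [6, 1, 0, 3, 4, 13, 15, 5, 16, 9, 17, 2, 12, 8, 14, 11, 10, 7]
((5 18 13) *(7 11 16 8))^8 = ((5 18 13)(7 11 16 8))^8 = (5 13 18)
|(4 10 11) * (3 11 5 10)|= 6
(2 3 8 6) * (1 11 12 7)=(1 11 12 7)(2 3 8 6)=[0, 11, 3, 8, 4, 5, 2, 1, 6, 9, 10, 12, 7]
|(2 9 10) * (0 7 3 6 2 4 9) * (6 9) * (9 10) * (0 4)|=|(0 7 3 10)(2 4 6)|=12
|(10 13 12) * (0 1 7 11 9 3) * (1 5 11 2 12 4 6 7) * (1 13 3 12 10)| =13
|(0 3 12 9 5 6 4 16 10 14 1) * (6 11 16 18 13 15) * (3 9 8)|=120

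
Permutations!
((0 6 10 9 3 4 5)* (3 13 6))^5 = (0 3 4 5)(6 10 9 13)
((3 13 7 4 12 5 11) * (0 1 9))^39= ((0 1 9)(3 13 7 4 12 5 11))^39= (3 12 13 5 7 11 4)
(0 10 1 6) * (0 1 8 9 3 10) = (1 6)(3 10 8 9) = [0, 6, 2, 10, 4, 5, 1, 7, 9, 3, 8]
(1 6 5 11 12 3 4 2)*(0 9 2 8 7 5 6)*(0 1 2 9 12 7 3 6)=[12, 1, 2, 4, 8, 11, 0, 5, 3, 9, 10, 7, 6]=(0 12 6)(3 4 8)(5 11 7)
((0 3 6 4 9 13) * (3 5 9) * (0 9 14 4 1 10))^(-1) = ((0 5 14 4 3 6 1 10)(9 13))^(-1) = (0 10 1 6 3 4 14 5)(9 13)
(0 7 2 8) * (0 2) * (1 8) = (0 7)(1 8 2) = [7, 8, 1, 3, 4, 5, 6, 0, 2]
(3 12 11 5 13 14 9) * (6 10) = (3 12 11 5 13 14 9)(6 10) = [0, 1, 2, 12, 4, 13, 10, 7, 8, 3, 6, 5, 11, 14, 9]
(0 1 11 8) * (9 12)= [1, 11, 2, 3, 4, 5, 6, 7, 0, 12, 10, 8, 9]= (0 1 11 8)(9 12)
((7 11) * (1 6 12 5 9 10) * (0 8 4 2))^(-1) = (0 2 4 8)(1 10 9 5 12 6)(7 11)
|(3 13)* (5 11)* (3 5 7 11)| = |(3 13 5)(7 11)| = 6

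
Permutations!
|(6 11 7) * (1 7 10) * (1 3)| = 6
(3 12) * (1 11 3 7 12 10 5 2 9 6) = (1 11 3 10 5 2 9 6)(7 12) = [0, 11, 9, 10, 4, 2, 1, 12, 8, 6, 5, 3, 7]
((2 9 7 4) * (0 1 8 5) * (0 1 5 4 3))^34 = ((0 5 1 8 4 2 9 7 3))^34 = (0 7 2 8 5 3 9 4 1)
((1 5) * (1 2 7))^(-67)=((1 5 2 7))^(-67)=(1 5 2 7)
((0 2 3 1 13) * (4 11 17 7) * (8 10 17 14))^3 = ((0 2 3 1 13)(4 11 14 8 10 17 7))^3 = (0 1 2 13 3)(4 8 7 14 17 11 10)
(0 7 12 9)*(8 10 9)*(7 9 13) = [9, 1, 2, 3, 4, 5, 6, 12, 10, 0, 13, 11, 8, 7] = (0 9)(7 12 8 10 13)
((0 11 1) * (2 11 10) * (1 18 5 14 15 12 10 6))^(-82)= ((0 6 1)(2 11 18 5 14 15 12 10))^(-82)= (0 1 6)(2 12 14 18)(5 11 10 15)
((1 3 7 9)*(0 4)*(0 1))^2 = ((0 4 1 3 7 9))^2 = (0 1 7)(3 9 4)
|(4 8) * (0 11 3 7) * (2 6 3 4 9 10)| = 10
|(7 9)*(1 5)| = 2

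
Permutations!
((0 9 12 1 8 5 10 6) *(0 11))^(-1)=((0 9 12 1 8 5 10 6 11))^(-1)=(0 11 6 10 5 8 1 12 9)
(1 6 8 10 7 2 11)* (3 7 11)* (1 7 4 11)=(1 6 8 10)(2 3 4 11 7)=[0, 6, 3, 4, 11, 5, 8, 2, 10, 9, 1, 7]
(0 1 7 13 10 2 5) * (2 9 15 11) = (0 1 7 13 10 9 15 11 2 5) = [1, 7, 5, 3, 4, 0, 6, 13, 8, 15, 9, 2, 12, 10, 14, 11]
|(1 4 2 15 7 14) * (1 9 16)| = 8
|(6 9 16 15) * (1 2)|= 4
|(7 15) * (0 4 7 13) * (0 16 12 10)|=|(0 4 7 15 13 16 12 10)|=8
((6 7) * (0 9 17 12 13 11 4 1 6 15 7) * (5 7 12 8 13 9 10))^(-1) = ((0 10 5 7 15 12 9 17 8 13 11 4 1 6))^(-1) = (0 6 1 4 11 13 8 17 9 12 15 7 5 10)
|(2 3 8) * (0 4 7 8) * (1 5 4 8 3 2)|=7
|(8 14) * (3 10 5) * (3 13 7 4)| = 6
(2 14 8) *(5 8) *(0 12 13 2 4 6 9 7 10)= (0 12 13 2 14 5 8 4 6 9 7 10)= [12, 1, 14, 3, 6, 8, 9, 10, 4, 7, 0, 11, 13, 2, 5]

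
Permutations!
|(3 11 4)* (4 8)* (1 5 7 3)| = 7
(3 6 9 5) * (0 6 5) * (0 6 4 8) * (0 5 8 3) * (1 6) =[4, 6, 2, 8, 3, 0, 9, 7, 5, 1] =(0 4 3 8 5)(1 6 9)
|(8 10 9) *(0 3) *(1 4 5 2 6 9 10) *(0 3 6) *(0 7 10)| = |(0 6 9 8 1 4 5 2 7 10)| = 10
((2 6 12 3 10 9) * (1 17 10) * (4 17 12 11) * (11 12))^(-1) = (1 3 12 6 2 9 10 17 4 11)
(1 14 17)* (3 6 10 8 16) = [0, 14, 2, 6, 4, 5, 10, 7, 16, 9, 8, 11, 12, 13, 17, 15, 3, 1] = (1 14 17)(3 6 10 8 16)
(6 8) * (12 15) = (6 8)(12 15) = [0, 1, 2, 3, 4, 5, 8, 7, 6, 9, 10, 11, 15, 13, 14, 12]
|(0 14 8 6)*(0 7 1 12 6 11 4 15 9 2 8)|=|(0 14)(1 12 6 7)(2 8 11 4 15 9)|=12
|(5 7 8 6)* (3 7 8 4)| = |(3 7 4)(5 8 6)| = 3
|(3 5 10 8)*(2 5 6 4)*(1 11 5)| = |(1 11 5 10 8 3 6 4 2)| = 9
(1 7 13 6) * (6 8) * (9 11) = [0, 7, 2, 3, 4, 5, 1, 13, 6, 11, 10, 9, 12, 8] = (1 7 13 8 6)(9 11)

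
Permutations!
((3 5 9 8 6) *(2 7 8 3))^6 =(9)(2 8)(6 7)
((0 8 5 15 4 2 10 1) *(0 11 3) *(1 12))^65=(0 3 11 1 12 10 2 4 15 5 8)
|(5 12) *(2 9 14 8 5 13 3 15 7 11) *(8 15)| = 30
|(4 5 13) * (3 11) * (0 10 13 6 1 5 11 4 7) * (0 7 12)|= 12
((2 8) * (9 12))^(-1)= (2 8)(9 12)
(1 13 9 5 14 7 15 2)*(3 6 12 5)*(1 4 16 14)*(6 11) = (1 13 9 3 11 6 12 5)(2 4 16 14 7 15) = [0, 13, 4, 11, 16, 1, 12, 15, 8, 3, 10, 6, 5, 9, 7, 2, 14]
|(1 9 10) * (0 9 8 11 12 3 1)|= |(0 9 10)(1 8 11 12 3)|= 15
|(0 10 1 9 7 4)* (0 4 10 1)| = |(0 1 9 7 10)| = 5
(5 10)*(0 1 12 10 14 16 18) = (0 1 12 10 5 14 16 18) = [1, 12, 2, 3, 4, 14, 6, 7, 8, 9, 5, 11, 10, 13, 16, 15, 18, 17, 0]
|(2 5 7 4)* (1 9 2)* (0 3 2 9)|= |(9)(0 3 2 5 7 4 1)|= 7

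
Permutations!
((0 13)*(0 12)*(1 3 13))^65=((0 1 3 13 12))^65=(13)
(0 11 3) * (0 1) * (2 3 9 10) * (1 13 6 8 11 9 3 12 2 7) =[9, 0, 12, 13, 4, 5, 8, 1, 11, 10, 7, 3, 2, 6] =(0 9 10 7 1)(2 12)(3 13 6 8 11)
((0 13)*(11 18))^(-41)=((0 13)(11 18))^(-41)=(0 13)(11 18)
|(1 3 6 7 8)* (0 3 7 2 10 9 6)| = |(0 3)(1 7 8)(2 10 9 6)| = 12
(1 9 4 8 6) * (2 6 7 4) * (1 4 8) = (1 9 2 6 4)(7 8) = [0, 9, 6, 3, 1, 5, 4, 8, 7, 2]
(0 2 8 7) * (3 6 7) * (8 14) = (0 2 14 8 3 6 7) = [2, 1, 14, 6, 4, 5, 7, 0, 3, 9, 10, 11, 12, 13, 8]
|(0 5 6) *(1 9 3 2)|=12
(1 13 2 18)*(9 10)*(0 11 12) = [11, 13, 18, 3, 4, 5, 6, 7, 8, 10, 9, 12, 0, 2, 14, 15, 16, 17, 1] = (0 11 12)(1 13 2 18)(9 10)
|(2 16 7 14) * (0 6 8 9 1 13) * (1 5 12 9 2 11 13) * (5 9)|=18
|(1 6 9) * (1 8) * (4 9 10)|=|(1 6 10 4 9 8)|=6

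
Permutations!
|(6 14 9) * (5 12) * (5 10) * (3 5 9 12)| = |(3 5)(6 14 12 10 9)| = 10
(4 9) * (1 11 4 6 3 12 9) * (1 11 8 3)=(1 8 3 12 9 6)(4 11)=[0, 8, 2, 12, 11, 5, 1, 7, 3, 6, 10, 4, 9]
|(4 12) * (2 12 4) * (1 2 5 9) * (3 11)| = 10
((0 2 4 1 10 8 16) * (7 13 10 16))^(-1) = ((0 2 4 1 16)(7 13 10 8))^(-1) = (0 16 1 4 2)(7 8 10 13)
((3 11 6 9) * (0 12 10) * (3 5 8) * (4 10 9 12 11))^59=(0 10 4 3 8 5 9 12 6 11)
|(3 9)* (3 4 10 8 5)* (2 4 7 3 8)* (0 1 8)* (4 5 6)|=|(0 1 8 6 4 10 2 5)(3 9 7)|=24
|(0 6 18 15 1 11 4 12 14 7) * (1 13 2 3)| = 13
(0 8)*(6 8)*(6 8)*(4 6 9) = [8, 1, 2, 3, 6, 5, 9, 7, 0, 4] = (0 8)(4 6 9)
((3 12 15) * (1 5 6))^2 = (1 6 5)(3 15 12)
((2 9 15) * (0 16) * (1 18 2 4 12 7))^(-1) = ((0 16)(1 18 2 9 15 4 12 7))^(-1) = (0 16)(1 7 12 4 15 9 2 18)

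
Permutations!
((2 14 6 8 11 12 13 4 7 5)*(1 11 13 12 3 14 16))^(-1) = ((1 11 3 14 6 8 13 4 7 5 2 16))^(-1) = (1 16 2 5 7 4 13 8 6 14 3 11)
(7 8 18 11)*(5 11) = (5 11 7 8 18) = [0, 1, 2, 3, 4, 11, 6, 8, 18, 9, 10, 7, 12, 13, 14, 15, 16, 17, 5]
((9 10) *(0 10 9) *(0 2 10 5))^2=(10)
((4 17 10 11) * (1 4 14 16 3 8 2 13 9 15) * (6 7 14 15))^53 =(1 15 11 10 17 4)(2 8 3 16 14 7 6 9 13)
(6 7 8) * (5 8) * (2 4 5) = (2 4 5 8 6 7) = [0, 1, 4, 3, 5, 8, 7, 2, 6]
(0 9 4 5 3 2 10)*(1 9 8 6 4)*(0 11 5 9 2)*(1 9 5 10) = [8, 2, 1, 0, 5, 3, 4, 7, 6, 9, 11, 10] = (0 8 6 4 5 3)(1 2)(10 11)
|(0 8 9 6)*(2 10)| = 4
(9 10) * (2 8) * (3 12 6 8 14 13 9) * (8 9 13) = (2 14 8)(3 12 6 9 10) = [0, 1, 14, 12, 4, 5, 9, 7, 2, 10, 3, 11, 6, 13, 8]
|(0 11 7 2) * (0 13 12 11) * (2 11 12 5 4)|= |(2 13 5 4)(7 11)|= 4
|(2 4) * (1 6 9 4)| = 5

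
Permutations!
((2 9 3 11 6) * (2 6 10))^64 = ((2 9 3 11 10))^64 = (2 10 11 3 9)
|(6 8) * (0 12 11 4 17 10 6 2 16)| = 10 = |(0 12 11 4 17 10 6 8 2 16)|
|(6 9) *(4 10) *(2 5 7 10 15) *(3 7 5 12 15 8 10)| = 6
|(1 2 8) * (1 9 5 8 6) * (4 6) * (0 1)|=15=|(0 1 2 4 6)(5 8 9)|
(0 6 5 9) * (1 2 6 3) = [3, 2, 6, 1, 4, 9, 5, 7, 8, 0] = (0 3 1 2 6 5 9)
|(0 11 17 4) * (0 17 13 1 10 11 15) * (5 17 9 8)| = |(0 15)(1 10 11 13)(4 9 8 5 17)| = 20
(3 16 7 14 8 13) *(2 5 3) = (2 5 3 16 7 14 8 13) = [0, 1, 5, 16, 4, 3, 6, 14, 13, 9, 10, 11, 12, 2, 8, 15, 7]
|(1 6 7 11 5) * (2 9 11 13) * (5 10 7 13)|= 9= |(1 6 13 2 9 11 10 7 5)|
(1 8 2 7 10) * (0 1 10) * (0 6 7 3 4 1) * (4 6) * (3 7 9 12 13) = (1 8 2 7 4)(3 6 9 12 13) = [0, 8, 7, 6, 1, 5, 9, 4, 2, 12, 10, 11, 13, 3]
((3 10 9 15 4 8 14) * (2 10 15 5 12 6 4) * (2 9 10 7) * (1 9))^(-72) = ((1 9 5 12 6 4 8 14 3 15)(2 7))^(-72) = (1 3 8 6 5)(4 12 9 15 14)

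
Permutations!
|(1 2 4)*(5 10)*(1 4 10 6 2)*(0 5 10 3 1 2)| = 3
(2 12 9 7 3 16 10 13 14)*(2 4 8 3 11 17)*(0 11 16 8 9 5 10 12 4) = (0 11 17 2 4 9 7 16 12 5 10 13 14)(3 8) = [11, 1, 4, 8, 9, 10, 6, 16, 3, 7, 13, 17, 5, 14, 0, 15, 12, 2]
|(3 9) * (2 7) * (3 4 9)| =2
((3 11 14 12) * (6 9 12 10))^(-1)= (3 12 9 6 10 14 11)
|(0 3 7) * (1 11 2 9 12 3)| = |(0 1 11 2 9 12 3 7)| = 8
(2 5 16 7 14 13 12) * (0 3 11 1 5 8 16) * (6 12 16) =(0 3 11 1 5)(2 8 6 12)(7 14 13 16) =[3, 5, 8, 11, 4, 0, 12, 14, 6, 9, 10, 1, 2, 16, 13, 15, 7]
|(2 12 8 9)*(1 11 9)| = 6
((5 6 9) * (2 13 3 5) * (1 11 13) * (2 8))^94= (1 5 2 3 8 13 9 11 6)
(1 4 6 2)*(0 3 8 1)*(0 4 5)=(0 3 8 1 5)(2 4 6)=[3, 5, 4, 8, 6, 0, 2, 7, 1]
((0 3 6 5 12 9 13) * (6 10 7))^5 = (0 5 3 12 10 9 7 13 6)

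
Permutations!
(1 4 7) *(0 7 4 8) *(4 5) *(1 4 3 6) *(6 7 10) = (0 10 6 1 8)(3 7 4 5) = [10, 8, 2, 7, 5, 3, 1, 4, 0, 9, 6]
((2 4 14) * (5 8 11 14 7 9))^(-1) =((2 4 7 9 5 8 11 14))^(-1) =(2 14 11 8 5 9 7 4)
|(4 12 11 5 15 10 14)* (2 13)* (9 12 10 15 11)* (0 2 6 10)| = |(15)(0 2 13 6 10 14 4)(5 11)(9 12)| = 14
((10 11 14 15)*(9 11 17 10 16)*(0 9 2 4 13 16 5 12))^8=(17)(0 9 11 14 15 5 12)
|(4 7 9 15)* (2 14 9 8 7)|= |(2 14 9 15 4)(7 8)|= 10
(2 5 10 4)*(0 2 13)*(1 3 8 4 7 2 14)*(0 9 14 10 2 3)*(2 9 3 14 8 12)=(0 10 7 14 1)(2 5 9 8 4 13 3 12)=[10, 0, 5, 12, 13, 9, 6, 14, 4, 8, 7, 11, 2, 3, 1]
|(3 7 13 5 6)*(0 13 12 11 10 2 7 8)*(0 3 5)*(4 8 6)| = 10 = |(0 13)(2 7 12 11 10)(3 6 5 4 8)|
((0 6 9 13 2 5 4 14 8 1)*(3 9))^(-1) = ((0 6 3 9 13 2 5 4 14 8 1))^(-1) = (0 1 8 14 4 5 2 13 9 3 6)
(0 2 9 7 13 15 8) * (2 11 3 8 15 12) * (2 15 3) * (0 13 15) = (0 11 2 9 7 15 3 8 13 12) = [11, 1, 9, 8, 4, 5, 6, 15, 13, 7, 10, 2, 0, 12, 14, 3]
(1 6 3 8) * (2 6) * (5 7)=(1 2 6 3 8)(5 7)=[0, 2, 6, 8, 4, 7, 3, 5, 1]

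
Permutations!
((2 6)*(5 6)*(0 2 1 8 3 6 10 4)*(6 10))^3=(0 6 3)(1 10 2)(4 5 8)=((0 2 5 6 1 8 3 10 4))^3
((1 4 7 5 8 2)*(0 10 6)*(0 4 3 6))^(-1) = (0 10)(1 2 8 5 7 4 6 3)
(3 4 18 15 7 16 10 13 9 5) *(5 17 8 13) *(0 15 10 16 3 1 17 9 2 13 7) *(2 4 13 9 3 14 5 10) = (0 15)(1 17 8 7 14 5)(2 9 3 13 4 18) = [15, 17, 9, 13, 18, 1, 6, 14, 7, 3, 10, 11, 12, 4, 5, 0, 16, 8, 2]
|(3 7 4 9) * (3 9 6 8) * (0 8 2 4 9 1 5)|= 21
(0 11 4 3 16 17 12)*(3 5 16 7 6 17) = [11, 1, 2, 7, 5, 16, 17, 6, 8, 9, 10, 4, 0, 13, 14, 15, 3, 12] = (0 11 4 5 16 3 7 6 17 12)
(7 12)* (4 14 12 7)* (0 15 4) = (0 15 4 14 12) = [15, 1, 2, 3, 14, 5, 6, 7, 8, 9, 10, 11, 0, 13, 12, 4]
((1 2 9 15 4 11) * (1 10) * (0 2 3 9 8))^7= (15)(0 2 8)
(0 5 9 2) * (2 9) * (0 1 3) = (9)(0 5 2 1 3) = [5, 3, 1, 0, 4, 2, 6, 7, 8, 9]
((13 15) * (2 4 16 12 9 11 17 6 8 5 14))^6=(2 17 4 6 16 8 12 5 9 14 11)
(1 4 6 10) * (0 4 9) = (0 4 6 10 1 9) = [4, 9, 2, 3, 6, 5, 10, 7, 8, 0, 1]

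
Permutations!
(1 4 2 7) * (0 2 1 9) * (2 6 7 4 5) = [6, 5, 4, 3, 1, 2, 7, 9, 8, 0] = (0 6 7 9)(1 5 2 4)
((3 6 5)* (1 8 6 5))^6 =(8)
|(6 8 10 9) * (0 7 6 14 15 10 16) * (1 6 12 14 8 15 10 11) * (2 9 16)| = |(0 7 12 14 10 16)(1 6 15 11)(2 9 8)| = 12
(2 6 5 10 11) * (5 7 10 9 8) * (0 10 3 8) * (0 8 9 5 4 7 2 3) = (0 10 11 3 9 8 4 7)(2 6) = [10, 1, 6, 9, 7, 5, 2, 0, 4, 8, 11, 3]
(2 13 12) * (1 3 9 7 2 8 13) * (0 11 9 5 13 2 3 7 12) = [11, 7, 1, 5, 4, 13, 6, 3, 2, 12, 10, 9, 8, 0] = (0 11 9 12 8 2 1 7 3 5 13)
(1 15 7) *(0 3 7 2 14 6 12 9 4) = (0 3 7 1 15 2 14 6 12 9 4) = [3, 15, 14, 7, 0, 5, 12, 1, 8, 4, 10, 11, 9, 13, 6, 2]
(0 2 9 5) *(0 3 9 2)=(3 9 5)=[0, 1, 2, 9, 4, 3, 6, 7, 8, 5]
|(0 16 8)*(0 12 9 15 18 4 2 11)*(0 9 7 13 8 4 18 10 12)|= |(18)(0 16 4 2 11 9 15 10 12 7 13 8)|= 12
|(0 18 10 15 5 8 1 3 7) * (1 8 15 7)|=|(0 18 10 7)(1 3)(5 15)|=4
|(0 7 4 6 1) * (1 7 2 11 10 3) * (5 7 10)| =10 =|(0 2 11 5 7 4 6 10 3 1)|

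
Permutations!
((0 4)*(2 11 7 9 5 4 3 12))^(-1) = ((0 3 12 2 11 7 9 5 4))^(-1) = (0 4 5 9 7 11 2 12 3)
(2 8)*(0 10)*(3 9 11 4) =[10, 1, 8, 9, 3, 5, 6, 7, 2, 11, 0, 4] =(0 10)(2 8)(3 9 11 4)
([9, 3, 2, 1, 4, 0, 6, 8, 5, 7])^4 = [5, 1, 2, 3, 4, 8, 6, 9, 7, 0]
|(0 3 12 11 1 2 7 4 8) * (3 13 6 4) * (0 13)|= |(1 2 7 3 12 11)(4 8 13 6)|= 12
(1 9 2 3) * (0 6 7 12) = [6, 9, 3, 1, 4, 5, 7, 12, 8, 2, 10, 11, 0] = (0 6 7 12)(1 9 2 3)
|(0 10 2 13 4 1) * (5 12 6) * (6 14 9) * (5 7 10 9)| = 9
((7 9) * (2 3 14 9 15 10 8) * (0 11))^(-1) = ((0 11)(2 3 14 9 7 15 10 8))^(-1) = (0 11)(2 8 10 15 7 9 14 3)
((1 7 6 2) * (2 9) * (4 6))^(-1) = ((1 7 4 6 9 2))^(-1) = (1 2 9 6 4 7)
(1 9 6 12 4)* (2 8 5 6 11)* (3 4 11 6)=(1 9 6 12 11 2 8 5 3 4)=[0, 9, 8, 4, 1, 3, 12, 7, 5, 6, 10, 2, 11]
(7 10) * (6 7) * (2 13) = (2 13)(6 7 10) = [0, 1, 13, 3, 4, 5, 7, 10, 8, 9, 6, 11, 12, 2]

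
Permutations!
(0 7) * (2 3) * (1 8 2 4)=(0 7)(1 8 2 3 4)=[7, 8, 3, 4, 1, 5, 6, 0, 2]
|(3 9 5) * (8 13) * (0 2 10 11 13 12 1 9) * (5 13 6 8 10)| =|(0 2 5 3)(1 9 13 10 11 6 8 12)| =8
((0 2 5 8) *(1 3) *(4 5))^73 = ((0 2 4 5 8)(1 3))^73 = (0 5 2 8 4)(1 3)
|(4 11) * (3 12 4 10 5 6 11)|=12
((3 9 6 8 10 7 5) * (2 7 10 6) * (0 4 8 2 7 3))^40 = ((10)(0 4 8 6 2 3 9 7 5))^40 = (10)(0 2 5 6 7 8 9 4 3)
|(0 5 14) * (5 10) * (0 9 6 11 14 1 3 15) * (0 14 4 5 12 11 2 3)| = |(0 10 12 11 4 5 1)(2 3 15 14 9 6)| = 42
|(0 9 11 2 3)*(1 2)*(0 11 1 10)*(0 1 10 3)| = 10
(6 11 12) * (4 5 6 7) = [0, 1, 2, 3, 5, 6, 11, 4, 8, 9, 10, 12, 7] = (4 5 6 11 12 7)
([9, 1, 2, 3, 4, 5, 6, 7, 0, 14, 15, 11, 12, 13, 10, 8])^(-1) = [8, 1, 2, 3, 4, 5, 6, 7, 15, 0, 14, 11, 12, 13, 9, 10]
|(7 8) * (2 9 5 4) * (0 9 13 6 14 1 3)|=10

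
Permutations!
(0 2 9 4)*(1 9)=(0 2 1 9 4)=[2, 9, 1, 3, 0, 5, 6, 7, 8, 4]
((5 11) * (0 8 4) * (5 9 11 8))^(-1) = (0 4 8 5)(9 11)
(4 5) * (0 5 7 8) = (0 5 4 7 8) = [5, 1, 2, 3, 7, 4, 6, 8, 0]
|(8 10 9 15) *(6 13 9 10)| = 5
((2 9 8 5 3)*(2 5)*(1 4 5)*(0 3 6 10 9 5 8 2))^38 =((0 3 1 4 8)(2 5 6 10 9))^38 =(0 4 3 8 1)(2 10 5 9 6)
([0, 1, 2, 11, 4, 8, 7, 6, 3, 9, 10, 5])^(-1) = [0, 1, 2, 8, 4, 11, 7, 6, 5, 9, 10, 3]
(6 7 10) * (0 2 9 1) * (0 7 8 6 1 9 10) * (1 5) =(0 2 10 5 1 7)(6 8) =[2, 7, 10, 3, 4, 1, 8, 0, 6, 9, 5]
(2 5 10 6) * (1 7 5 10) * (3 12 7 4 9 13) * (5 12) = [0, 4, 10, 5, 9, 1, 2, 12, 8, 13, 6, 11, 7, 3] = (1 4 9 13 3 5)(2 10 6)(7 12)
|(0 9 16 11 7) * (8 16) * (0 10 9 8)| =7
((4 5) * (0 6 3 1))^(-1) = ((0 6 3 1)(4 5))^(-1) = (0 1 3 6)(4 5)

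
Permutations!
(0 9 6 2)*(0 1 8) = (0 9 6 2 1 8) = [9, 8, 1, 3, 4, 5, 2, 7, 0, 6]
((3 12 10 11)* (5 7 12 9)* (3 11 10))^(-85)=(12)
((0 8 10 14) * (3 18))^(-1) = (0 14 10 8)(3 18)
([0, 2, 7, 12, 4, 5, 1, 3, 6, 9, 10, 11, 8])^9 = [0, 7, 3, 8, 4, 5, 2, 12, 1, 9, 10, 11, 6]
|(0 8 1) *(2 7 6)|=3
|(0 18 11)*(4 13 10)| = 3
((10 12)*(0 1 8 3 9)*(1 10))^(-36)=(0 9 3 8 1 12 10)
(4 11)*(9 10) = [0, 1, 2, 3, 11, 5, 6, 7, 8, 10, 9, 4] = (4 11)(9 10)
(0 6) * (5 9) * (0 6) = [0, 1, 2, 3, 4, 9, 6, 7, 8, 5] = (5 9)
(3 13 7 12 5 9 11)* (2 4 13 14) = (2 4 13 7 12 5 9 11 3 14) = [0, 1, 4, 14, 13, 9, 6, 12, 8, 11, 10, 3, 5, 7, 2]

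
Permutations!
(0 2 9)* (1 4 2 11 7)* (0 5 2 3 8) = (0 11 7 1 4 3 8)(2 9 5) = [11, 4, 9, 8, 3, 2, 6, 1, 0, 5, 10, 7]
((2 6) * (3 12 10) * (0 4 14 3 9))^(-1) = ((0 4 14 3 12 10 9)(2 6))^(-1) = (0 9 10 12 3 14 4)(2 6)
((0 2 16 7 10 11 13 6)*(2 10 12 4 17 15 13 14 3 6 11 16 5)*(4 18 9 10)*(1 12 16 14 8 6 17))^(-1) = ((0 4 1 12 18 9 10 14 3 17 15 13 11 8 6)(2 5)(7 16))^(-1) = (0 6 8 11 13 15 17 3 14 10 9 18 12 1 4)(2 5)(7 16)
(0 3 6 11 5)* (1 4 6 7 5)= (0 3 7 5)(1 4 6 11)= [3, 4, 2, 7, 6, 0, 11, 5, 8, 9, 10, 1]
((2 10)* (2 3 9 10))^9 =((3 9 10))^9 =(10)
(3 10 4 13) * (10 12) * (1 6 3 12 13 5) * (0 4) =[4, 6, 2, 13, 5, 1, 3, 7, 8, 9, 0, 11, 10, 12] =(0 4 5 1 6 3 13 12 10)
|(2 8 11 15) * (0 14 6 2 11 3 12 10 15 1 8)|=28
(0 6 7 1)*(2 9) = [6, 0, 9, 3, 4, 5, 7, 1, 8, 2] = (0 6 7 1)(2 9)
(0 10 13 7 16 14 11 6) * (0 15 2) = (0 10 13 7 16 14 11 6 15 2) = [10, 1, 0, 3, 4, 5, 15, 16, 8, 9, 13, 6, 12, 7, 11, 2, 14]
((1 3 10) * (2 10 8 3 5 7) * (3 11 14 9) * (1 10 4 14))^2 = ((1 5 7 2 4 14 9 3 8 11))^2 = (1 7 4 9 8)(2 14 3 11 5)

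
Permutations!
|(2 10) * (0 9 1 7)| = 4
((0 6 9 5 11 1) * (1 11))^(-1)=(11)(0 1 5 9 6)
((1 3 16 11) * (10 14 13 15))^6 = (1 16)(3 11)(10 13)(14 15)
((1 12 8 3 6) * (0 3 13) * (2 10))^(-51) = (0 8 1 3 13 12 6)(2 10) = ((0 3 6 1 12 8 13)(2 10))^(-51)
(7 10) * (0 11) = (0 11)(7 10) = [11, 1, 2, 3, 4, 5, 6, 10, 8, 9, 7, 0]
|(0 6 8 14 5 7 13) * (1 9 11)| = 21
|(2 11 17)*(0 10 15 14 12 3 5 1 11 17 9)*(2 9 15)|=35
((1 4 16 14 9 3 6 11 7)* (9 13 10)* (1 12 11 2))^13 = ((1 4 16 14 13 10 9 3 6 2)(7 12 11))^13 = (1 14 9 2 16 10 6 4 13 3)(7 12 11)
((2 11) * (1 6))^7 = (1 6)(2 11) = ((1 6)(2 11))^7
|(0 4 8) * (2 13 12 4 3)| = |(0 3 2 13 12 4 8)| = 7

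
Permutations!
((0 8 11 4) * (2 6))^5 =(0 8 11 4)(2 6)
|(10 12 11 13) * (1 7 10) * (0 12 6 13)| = 15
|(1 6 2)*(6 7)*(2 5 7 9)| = |(1 9 2)(5 7 6)| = 3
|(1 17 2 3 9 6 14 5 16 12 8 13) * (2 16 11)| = 42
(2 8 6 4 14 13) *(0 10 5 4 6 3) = [10, 1, 8, 0, 14, 4, 6, 7, 3, 9, 5, 11, 12, 2, 13] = (0 10 5 4 14 13 2 8 3)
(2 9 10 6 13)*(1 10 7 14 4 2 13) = (1 10 6)(2 9 7 14 4) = [0, 10, 9, 3, 2, 5, 1, 14, 8, 7, 6, 11, 12, 13, 4]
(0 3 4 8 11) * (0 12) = [3, 1, 2, 4, 8, 5, 6, 7, 11, 9, 10, 12, 0] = (0 3 4 8 11 12)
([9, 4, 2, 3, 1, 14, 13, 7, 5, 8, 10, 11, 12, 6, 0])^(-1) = (0 14 5 8 9)(1 4)(6 13)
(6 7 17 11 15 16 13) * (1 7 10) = (1 7 17 11 15 16 13 6 10) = [0, 7, 2, 3, 4, 5, 10, 17, 8, 9, 1, 15, 12, 6, 14, 16, 13, 11]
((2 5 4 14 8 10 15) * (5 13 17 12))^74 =((2 13 17 12 5 4 14 8 10 15))^74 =(2 5 10 17 14)(4 15 12 8 13)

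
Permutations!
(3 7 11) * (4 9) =(3 7 11)(4 9) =[0, 1, 2, 7, 9, 5, 6, 11, 8, 4, 10, 3]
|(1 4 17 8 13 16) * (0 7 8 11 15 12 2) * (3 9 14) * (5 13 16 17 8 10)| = |(0 7 10 5 13 17 11 15 12 2)(1 4 8 16)(3 9 14)| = 60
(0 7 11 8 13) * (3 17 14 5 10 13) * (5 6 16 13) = [7, 1, 2, 17, 4, 10, 16, 11, 3, 9, 5, 8, 12, 0, 6, 15, 13, 14] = (0 7 11 8 3 17 14 6 16 13)(5 10)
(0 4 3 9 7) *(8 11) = (0 4 3 9 7)(8 11) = [4, 1, 2, 9, 3, 5, 6, 0, 11, 7, 10, 8]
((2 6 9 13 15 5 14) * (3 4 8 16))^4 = ((2 6 9 13 15 5 14)(3 4 8 16))^4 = (16)(2 15 6 5 9 14 13)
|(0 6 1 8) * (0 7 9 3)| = 7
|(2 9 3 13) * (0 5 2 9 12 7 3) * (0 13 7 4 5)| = |(2 12 4 5)(3 7)(9 13)| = 4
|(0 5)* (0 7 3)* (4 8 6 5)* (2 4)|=8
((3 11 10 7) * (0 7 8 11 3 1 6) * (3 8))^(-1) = ((0 7 1 6)(3 8 11 10))^(-1) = (0 6 1 7)(3 10 11 8)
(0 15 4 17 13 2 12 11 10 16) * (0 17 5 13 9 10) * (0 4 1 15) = [0, 15, 12, 3, 5, 13, 6, 7, 8, 10, 16, 4, 11, 2, 14, 1, 17, 9] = (1 15)(2 12 11 4 5 13)(9 10 16 17)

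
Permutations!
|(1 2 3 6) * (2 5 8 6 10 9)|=|(1 5 8 6)(2 3 10 9)|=4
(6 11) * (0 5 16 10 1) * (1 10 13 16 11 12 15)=(0 5 11 6 12 15 1)(13 16)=[5, 0, 2, 3, 4, 11, 12, 7, 8, 9, 10, 6, 15, 16, 14, 1, 13]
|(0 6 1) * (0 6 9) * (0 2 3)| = 4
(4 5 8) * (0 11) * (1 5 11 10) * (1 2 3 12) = (0 10 2 3 12 1 5 8 4 11) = [10, 5, 3, 12, 11, 8, 6, 7, 4, 9, 2, 0, 1]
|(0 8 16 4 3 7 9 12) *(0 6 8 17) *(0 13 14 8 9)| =9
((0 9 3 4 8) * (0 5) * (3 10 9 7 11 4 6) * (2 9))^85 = (0 7 11 4 8 5)(2 9 10)(3 6) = ((0 7 11 4 8 5)(2 9 10)(3 6))^85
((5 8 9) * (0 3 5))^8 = ((0 3 5 8 9))^8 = (0 8 3 9 5)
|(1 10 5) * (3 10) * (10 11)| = |(1 3 11 10 5)| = 5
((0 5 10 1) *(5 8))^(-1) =((0 8 5 10 1))^(-1) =(0 1 10 5 8)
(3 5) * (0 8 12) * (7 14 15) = (0 8 12)(3 5)(7 14 15) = [8, 1, 2, 5, 4, 3, 6, 14, 12, 9, 10, 11, 0, 13, 15, 7]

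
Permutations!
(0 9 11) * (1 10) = (0 9 11)(1 10) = [9, 10, 2, 3, 4, 5, 6, 7, 8, 11, 1, 0]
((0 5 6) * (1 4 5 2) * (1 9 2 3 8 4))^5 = (0 6 5 4 8 3)(2 9)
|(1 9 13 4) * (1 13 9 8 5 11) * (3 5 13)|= |(1 8 13 4 3 5 11)|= 7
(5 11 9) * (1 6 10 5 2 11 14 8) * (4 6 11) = (1 11 9 2 4 6 10 5 14 8) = [0, 11, 4, 3, 6, 14, 10, 7, 1, 2, 5, 9, 12, 13, 8]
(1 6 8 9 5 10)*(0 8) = (0 8 9 5 10 1 6) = [8, 6, 2, 3, 4, 10, 0, 7, 9, 5, 1]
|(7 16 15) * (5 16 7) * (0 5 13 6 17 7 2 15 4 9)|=30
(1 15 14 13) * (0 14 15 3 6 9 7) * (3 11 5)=(15)(0 14 13 1 11 5 3 6 9 7)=[14, 11, 2, 6, 4, 3, 9, 0, 8, 7, 10, 5, 12, 1, 13, 15]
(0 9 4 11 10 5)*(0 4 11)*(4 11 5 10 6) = [9, 1, 2, 3, 0, 11, 4, 7, 8, 5, 10, 6] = (0 9 5 11 6 4)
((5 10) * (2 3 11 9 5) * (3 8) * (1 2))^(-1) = (1 10 5 9 11 3 8 2)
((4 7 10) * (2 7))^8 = (10)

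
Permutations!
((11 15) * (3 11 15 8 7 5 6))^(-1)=((15)(3 11 8 7 5 6))^(-1)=(15)(3 6 5 7 8 11)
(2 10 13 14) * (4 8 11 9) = (2 10 13 14)(4 8 11 9) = [0, 1, 10, 3, 8, 5, 6, 7, 11, 4, 13, 9, 12, 14, 2]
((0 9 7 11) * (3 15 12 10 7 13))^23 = ((0 9 13 3 15 12 10 7 11))^23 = (0 12 9 10 13 7 3 11 15)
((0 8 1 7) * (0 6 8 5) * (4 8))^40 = (8)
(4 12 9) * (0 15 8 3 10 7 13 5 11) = (0 15 8 3 10 7 13 5 11)(4 12 9) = [15, 1, 2, 10, 12, 11, 6, 13, 3, 4, 7, 0, 9, 5, 14, 8]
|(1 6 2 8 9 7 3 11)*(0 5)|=|(0 5)(1 6 2 8 9 7 3 11)|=8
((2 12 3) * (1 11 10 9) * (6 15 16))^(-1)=(1 9 10 11)(2 3 12)(6 16 15)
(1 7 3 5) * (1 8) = (1 7 3 5 8) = [0, 7, 2, 5, 4, 8, 6, 3, 1]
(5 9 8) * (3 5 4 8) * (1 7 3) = (1 7 3 5 9)(4 8) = [0, 7, 2, 5, 8, 9, 6, 3, 4, 1]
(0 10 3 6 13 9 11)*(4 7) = [10, 1, 2, 6, 7, 5, 13, 4, 8, 11, 3, 0, 12, 9] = (0 10 3 6 13 9 11)(4 7)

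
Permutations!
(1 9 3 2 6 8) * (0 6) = (0 6 8 1 9 3 2) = [6, 9, 0, 2, 4, 5, 8, 7, 1, 3]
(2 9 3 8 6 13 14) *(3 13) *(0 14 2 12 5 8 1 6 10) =(0 14 12 5 8 10)(1 6 3)(2 9 13) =[14, 6, 9, 1, 4, 8, 3, 7, 10, 13, 0, 11, 5, 2, 12]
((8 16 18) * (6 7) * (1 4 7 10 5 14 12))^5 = ((1 4 7 6 10 5 14 12)(8 16 18))^5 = (1 5 7 12 10 4 14 6)(8 18 16)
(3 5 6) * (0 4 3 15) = (0 4 3 5 6 15) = [4, 1, 2, 5, 3, 6, 15, 7, 8, 9, 10, 11, 12, 13, 14, 0]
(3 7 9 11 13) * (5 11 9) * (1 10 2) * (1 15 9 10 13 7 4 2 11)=[0, 13, 15, 4, 2, 1, 6, 5, 8, 10, 11, 7, 12, 3, 14, 9]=(1 13 3 4 2 15 9 10 11 7 5)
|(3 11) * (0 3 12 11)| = 2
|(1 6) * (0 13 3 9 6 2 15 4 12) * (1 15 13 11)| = 11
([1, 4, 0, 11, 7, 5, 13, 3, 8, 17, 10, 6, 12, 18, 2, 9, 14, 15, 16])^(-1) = (0 2 14 16 18 13 6 11 3 7 4 1)(9 15 17)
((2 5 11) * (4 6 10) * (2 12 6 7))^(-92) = (2 6)(4 11)(5 10)(7 12)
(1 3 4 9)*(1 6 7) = (1 3 4 9 6 7) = [0, 3, 2, 4, 9, 5, 7, 1, 8, 6]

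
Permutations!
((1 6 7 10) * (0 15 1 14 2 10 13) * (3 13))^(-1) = ((0 15 1 6 7 3 13)(2 10 14))^(-1) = (0 13 3 7 6 1 15)(2 14 10)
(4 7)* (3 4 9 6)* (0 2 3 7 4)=(0 2 3)(6 7 9)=[2, 1, 3, 0, 4, 5, 7, 9, 8, 6]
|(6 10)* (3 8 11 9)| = 4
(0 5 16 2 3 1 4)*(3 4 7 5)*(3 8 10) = (0 8 10 3 1 7 5 16 2 4) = [8, 7, 4, 1, 0, 16, 6, 5, 10, 9, 3, 11, 12, 13, 14, 15, 2]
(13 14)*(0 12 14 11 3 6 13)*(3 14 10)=(0 12 10 3 6 13 11 14)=[12, 1, 2, 6, 4, 5, 13, 7, 8, 9, 3, 14, 10, 11, 0]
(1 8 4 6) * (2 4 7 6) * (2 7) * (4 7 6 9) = (1 8 2 7 9 4 6) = [0, 8, 7, 3, 6, 5, 1, 9, 2, 4]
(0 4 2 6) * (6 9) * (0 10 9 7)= (0 4 2 7)(6 10 9)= [4, 1, 7, 3, 2, 5, 10, 0, 8, 6, 9]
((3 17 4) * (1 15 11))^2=((1 15 11)(3 17 4))^2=(1 11 15)(3 4 17)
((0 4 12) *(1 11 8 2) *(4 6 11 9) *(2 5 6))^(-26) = (0 4 1)(2 12 9)(5 11)(6 8)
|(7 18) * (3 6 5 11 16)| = 10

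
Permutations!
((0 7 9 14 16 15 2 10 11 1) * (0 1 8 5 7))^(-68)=((2 10 11 8 5 7 9 14 16 15))^(-68)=(2 11 5 9 16)(7 14 15 10 8)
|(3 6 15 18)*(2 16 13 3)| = 7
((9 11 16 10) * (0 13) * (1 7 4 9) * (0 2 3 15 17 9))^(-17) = (0 10 17 13 1 9 2 7 11 3 4 16 15)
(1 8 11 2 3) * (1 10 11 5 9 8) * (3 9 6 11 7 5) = (2 9 8 3 10 7 5 6 11) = [0, 1, 9, 10, 4, 6, 11, 5, 3, 8, 7, 2]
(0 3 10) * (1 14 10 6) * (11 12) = (0 3 6 1 14 10)(11 12) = [3, 14, 2, 6, 4, 5, 1, 7, 8, 9, 0, 12, 11, 13, 10]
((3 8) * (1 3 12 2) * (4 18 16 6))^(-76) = ((1 3 8 12 2)(4 18 16 6))^(-76) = (18)(1 2 12 8 3)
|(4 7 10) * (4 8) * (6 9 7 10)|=|(4 10 8)(6 9 7)|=3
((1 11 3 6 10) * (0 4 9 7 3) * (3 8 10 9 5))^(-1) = ((0 4 5 3 6 9 7 8 10 1 11))^(-1) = (0 11 1 10 8 7 9 6 3 5 4)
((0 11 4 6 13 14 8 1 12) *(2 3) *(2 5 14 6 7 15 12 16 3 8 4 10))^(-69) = ((0 11 10 2 8 1 16 3 5 14 4 7 15 12)(6 13))^(-69) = (0 11 10 2 8 1 16 3 5 14 4 7 15 12)(6 13)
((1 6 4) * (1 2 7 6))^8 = ((2 7 6 4))^8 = (7)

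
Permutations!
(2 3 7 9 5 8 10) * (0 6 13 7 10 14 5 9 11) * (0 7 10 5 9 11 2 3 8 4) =[6, 1, 8, 5, 0, 4, 13, 2, 14, 11, 3, 7, 12, 10, 9] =(0 6 13 10 3 5 4)(2 8 14 9 11 7)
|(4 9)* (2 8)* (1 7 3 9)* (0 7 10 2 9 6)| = 12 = |(0 7 3 6)(1 10 2 8 9 4)|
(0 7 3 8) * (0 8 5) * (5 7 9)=(0 9 5)(3 7)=[9, 1, 2, 7, 4, 0, 6, 3, 8, 5]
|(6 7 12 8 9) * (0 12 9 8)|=|(0 12)(6 7 9)|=6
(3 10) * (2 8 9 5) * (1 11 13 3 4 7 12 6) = (1 11 13 3 10 4 7 12 6)(2 8 9 5) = [0, 11, 8, 10, 7, 2, 1, 12, 9, 5, 4, 13, 6, 3]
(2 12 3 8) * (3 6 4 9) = (2 12 6 4 9 3 8) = [0, 1, 12, 8, 9, 5, 4, 7, 2, 3, 10, 11, 6]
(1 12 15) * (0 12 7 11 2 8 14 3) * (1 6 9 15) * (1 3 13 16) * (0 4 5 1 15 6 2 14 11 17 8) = [12, 7, 0, 4, 5, 1, 9, 17, 11, 6, 10, 14, 3, 16, 13, 2, 15, 8] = (0 12 3 4 5 1 7 17 8 11 14 13 16 15 2)(6 9)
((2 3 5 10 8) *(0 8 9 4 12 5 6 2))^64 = (2 3 6)(4 9 10 5 12) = ((0 8)(2 3 6)(4 12 5 10 9))^64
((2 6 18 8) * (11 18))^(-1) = (2 8 18 11 6)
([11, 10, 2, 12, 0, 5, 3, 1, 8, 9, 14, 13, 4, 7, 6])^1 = (0 11 13 7 1 10 14 6 3 12 4)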